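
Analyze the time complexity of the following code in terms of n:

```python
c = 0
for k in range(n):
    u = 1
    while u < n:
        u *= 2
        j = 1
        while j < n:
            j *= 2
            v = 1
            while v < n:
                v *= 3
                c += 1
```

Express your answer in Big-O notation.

Each loop level contributes: n × log n × log n × log n. Multiplying the contributions gives O(n log^3 n).

Answer: O(n log^3 n)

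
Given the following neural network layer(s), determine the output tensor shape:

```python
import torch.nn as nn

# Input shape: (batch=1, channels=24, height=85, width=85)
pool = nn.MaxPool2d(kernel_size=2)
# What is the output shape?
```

Input: (1, 24, 85, 85) -> Output: (1, 24, 42, 42)

Answer: (1, 24, 42, 42)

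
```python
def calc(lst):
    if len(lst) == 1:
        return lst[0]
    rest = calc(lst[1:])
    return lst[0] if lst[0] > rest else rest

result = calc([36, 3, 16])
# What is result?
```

Recursive max over [36, 3, 16] = 36

Answer: 36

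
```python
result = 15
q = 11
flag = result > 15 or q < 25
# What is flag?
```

Trace:
`result = 15` → result = 15
`q = 11` → q = 11
`flag = result > 15 or q < 25` → flag = True
So flag = True

Answer: True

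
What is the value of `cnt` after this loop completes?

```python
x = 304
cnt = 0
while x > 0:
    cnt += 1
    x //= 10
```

Count digits by repeated division by 10
`cnt` takes the values: 0 → 1 → 2 → 3

Answer: 3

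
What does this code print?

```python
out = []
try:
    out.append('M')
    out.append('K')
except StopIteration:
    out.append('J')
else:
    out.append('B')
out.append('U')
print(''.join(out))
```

Execution trace: 'M' (try body) → 'K' (try body, no exception) → 'B' (else) → 'U' (after the try/except). Output: MKBU

Answer: MKBU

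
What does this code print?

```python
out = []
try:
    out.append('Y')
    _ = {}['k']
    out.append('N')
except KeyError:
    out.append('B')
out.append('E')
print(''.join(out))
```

Execution trace: 'Y' (try body) → 'B' (except KeyError) → 'E' (after the try/except). Output: YBE

Answer: YBE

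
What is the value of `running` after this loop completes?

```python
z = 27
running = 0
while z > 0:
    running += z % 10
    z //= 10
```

Sum digits of 27
`running` takes the values: 0 → 7 → 9

Answer: 9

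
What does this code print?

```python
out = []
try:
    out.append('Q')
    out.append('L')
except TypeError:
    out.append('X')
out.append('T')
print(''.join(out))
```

Execution trace: 'Q' (try body) → 'L' (try body, no exception) → 'T' (after the try/except). Output: QLT

Answer: QLT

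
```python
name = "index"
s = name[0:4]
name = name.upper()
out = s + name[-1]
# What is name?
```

Trace:
`name = "index"` → name = 'index'
`s = name[0:4]` → s = 'inde'
`name = name.upper()` → name = 'INDEX'
`out = s + name[-1]` → out = 'indeX'
So name = 'INDEX'

Answer: 'INDEX'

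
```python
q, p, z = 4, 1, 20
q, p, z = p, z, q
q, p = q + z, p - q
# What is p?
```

Trace:
`q, p, z = 4, 1, 20` → q = 4; p = 1; z = 20
`q, p, z = p, z, q` → q = 1; p = 20; z = 4
`q, p = q + z, p - q` → q = 5; p = 19
So p = 19

Answer: 19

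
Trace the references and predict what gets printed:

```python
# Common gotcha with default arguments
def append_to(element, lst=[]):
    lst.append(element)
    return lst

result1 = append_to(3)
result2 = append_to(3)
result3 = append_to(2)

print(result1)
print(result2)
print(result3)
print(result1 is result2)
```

Key concept: mutable default argument gotcha.
Step by step:
`result1 = append_to(3)` → result1 = [3]
`result2 = append_to(3)` → result1 = [3, 3] (same object as result2); result2 = [3, 3] (same object as result1)
`result3 = append_to(2)` → result1 = [3, 3, 2] (same object as result2, result3); result2 = [3, 3, 2] (same object as result1, result3); result3 = [3, 3, 2] (same object as result1, result2)
`print(result1)` → prints [3, 3, 2]
`print(result2)` → prints [3, 3, 2]
`print(result3)` → prints [3, 3, 2]
`print(result1 is result2)` → prints True

Answer:
[3, 3, 2]
[3, 3, 2]
[3, 3, 2]
True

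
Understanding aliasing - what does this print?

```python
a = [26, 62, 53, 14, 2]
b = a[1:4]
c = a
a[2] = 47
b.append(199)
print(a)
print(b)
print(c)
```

Key concept: slice vs alias.
Step by step:
`a = [26, 62, 53, 14, 2]` → a = [26, 62, 53, 14, 2]
`b = a[1:4]` → b = [62, 53, 14]
`c = a` → c = [26, 62, 53, 14, 2] (same object as a)
`a[2] = 47` → a = [26, 62, 47, 14, 2] (same object as c); c = [26, 62, 47, 14, 2] (same object as a)
`b.append(199)` → b = [62, 53, 14, 199]
`print(a)` → prints [26, 62, 47, 14, 2]
`print(b)` → prints [62, 53, 14, 199]
`print(c)` → prints [26, 62, 47, 14, 2]

Answer:
[26, 62, 47, 14, 2]
[62, 53, 14, 199]
[26, 62, 47, 14, 2]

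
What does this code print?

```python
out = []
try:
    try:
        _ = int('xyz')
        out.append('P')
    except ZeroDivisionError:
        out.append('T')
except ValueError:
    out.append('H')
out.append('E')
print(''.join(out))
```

Execution trace: 'H' (outer except ValueError) → 'E' (after the try/except). Output: HE

Answer: HE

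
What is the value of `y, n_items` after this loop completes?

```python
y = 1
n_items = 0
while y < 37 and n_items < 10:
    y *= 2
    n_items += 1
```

Double until >= 37 or 10 iterations
`y, n_items` takes the values: (1, 0) → (2, 0) → (2, 1) → (4, 1) → (4, 2) → (8, 2) → (8, 3) → (16, 3) → (16, 4) → (32, 4) → (32, 5) → (64, 5) → (64, 6)

Answer: 64, 6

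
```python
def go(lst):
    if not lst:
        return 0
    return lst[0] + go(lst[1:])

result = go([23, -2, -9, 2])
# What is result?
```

23 + (-2) + (-9) + 2 + 0 = 14

Answer: 14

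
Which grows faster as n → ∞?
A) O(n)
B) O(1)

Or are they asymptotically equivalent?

O(n) vs O(1): Higher order terms dominate.

Answer: A) O(n) grows faster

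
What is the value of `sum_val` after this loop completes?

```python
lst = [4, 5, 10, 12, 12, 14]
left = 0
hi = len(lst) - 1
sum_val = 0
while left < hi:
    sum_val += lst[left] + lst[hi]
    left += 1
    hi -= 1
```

Sum of pairs from ends
`sum_val` takes the values: 0 → 18 → 35 → 57

Answer: 57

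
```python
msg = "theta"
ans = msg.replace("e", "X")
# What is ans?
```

Trace:
`msg = "theta"` → msg = 'theta'
`ans = msg.replace("e", "X")` → ans = 'thXta'
So ans = 'thXta'

Answer: 'thXta'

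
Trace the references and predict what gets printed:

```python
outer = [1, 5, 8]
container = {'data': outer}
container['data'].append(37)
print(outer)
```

Key concept: dict holds reference to list.
Step by step:
`outer = [1, 5, 8]` → outer = [1, 5, 8]
`container = {'data': outer}` → container = {'data': [1, 5, 8]}
`container['data'].append(37)` → outer = [1, 5, 8, 37]; container = {'data': [1, 5, 8, 37]}
`print(outer)` → prints [1, 5, 8, 37]

Answer: [1, 5, 8, 37]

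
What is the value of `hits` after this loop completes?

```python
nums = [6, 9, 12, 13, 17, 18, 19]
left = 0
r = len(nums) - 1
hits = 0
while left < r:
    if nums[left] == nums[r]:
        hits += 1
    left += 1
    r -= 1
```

Count matching pairs from ends
`hits` takes the values: 0

Answer: 0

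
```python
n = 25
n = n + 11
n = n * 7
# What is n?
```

Trace:
`n = 25` → n = 25
`n = n + 11` → n = 36
`n = n * 7` → n = 252
So n = 252

Answer: 252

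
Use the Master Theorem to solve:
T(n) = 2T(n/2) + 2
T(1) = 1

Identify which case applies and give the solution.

a=2, b=2, f(n)=2. log_2(2) = 1. Since c=0 < 1, Case 1 applies: T(n) = Θ(n^log_b(a)) = O(n).

Answer: O(n) - Case 1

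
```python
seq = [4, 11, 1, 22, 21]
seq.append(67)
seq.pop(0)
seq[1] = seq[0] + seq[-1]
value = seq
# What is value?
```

Trace:
`seq = [4, 11, 1, 22, 21]` → seq = [4, 11, 1, 22, 21]
`seq.append(67)` → seq = [4, 11, 1, 22, 21, 67]
`seq.pop(0)` → seq = [11, 1, 22, 21, 67]
`seq[1] = seq[0] + seq[-1]` → seq = [11, 78, 22, 21, 67]
`value = seq` → value = [11, 78, 22, 21, 67]
So value = [11, 78, 22, 21, 67]

Answer: [11, 78, 22, 21, 67]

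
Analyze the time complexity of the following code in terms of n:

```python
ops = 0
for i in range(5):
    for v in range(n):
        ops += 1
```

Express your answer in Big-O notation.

Each loop level contributes: 1 × n. Multiplying the contributions gives O(n).

Answer: O(n)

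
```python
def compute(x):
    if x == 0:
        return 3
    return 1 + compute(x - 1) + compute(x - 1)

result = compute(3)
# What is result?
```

compute(x) = 1 + 2·compute(x-1), compute(0)=3. Closed form: (3+1)·2^3 - 1 = 31.

Answer: 31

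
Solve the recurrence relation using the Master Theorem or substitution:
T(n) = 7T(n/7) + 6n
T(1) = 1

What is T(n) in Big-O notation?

By Master Theorem: a=7, b=7, f(n)=6n. Since log_7(7) = 1 and f(n) = Θ(n^1), Case 2 applies. T(n) = O(n log n).

Answer: O(n log n)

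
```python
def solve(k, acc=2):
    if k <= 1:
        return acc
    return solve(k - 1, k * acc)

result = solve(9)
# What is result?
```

Accumulator trace (n, acc): (9, 2) -> (8, 18) -> (7, 144) -> (6, 1008) -> (5, 6048) -> (4, 30240) -> (3, 120960) -> (2, 362880) -> (1, 725760) -> return 725760

Answer: 725760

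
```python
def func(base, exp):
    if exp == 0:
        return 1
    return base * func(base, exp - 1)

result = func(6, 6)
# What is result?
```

func(6, 6) = 6 * 6 * 6 * 6 * 6 * 6 = 46656

Answer: 46656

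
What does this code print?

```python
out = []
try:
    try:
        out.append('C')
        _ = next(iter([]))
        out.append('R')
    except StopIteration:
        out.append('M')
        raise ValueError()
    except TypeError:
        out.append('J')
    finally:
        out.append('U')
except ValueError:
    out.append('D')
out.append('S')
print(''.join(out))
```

Execution trace: 'C' (inner try body) → 'M' (inner except StopIteration) → 'U' (inner finally) → 'D' (outer except ValueError) → 'S' (after the try/except). Output: CMUDS

Answer: CMUDS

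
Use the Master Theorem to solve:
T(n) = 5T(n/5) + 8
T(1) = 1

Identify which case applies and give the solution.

a=5, b=5, f(n)=8. log_5(5) = 1. Since c=0 < 1, Case 1 applies: T(n) = Θ(n^log_b(a)) = O(n).

Answer: O(n) - Case 1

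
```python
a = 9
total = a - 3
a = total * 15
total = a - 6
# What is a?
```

Trace:
`a = 9` → a = 9
`total = a - 3` → total = 6
`a = total * 15` → a = 90
`total = a - 6` → total = 84
So a = 90

Answer: 90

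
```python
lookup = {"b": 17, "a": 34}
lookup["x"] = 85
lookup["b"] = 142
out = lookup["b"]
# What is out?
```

Trace:
`lookup = {"b": 17, "a": 34}` → lookup = {'b': 17, 'a': 34}
`lookup["x"] = 85` → lookup = {'b': 17, 'a': 34, 'x': 85}
`lookup["b"] = 142` → lookup = {'b': 142, 'a': 34, 'x': 85}
`out = lookup["b"]` → out = 142
So out = 142

Answer: 142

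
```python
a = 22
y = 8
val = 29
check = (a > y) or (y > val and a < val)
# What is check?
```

Trace:
`a = 22` → a = 22
`y = 8` → y = 8
`val = 29` → val = 29
`check = (a > y) or (y > val and a < val)` → check = True
So check = True

Answer: True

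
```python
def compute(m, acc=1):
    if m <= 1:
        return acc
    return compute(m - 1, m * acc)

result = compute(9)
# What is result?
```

Accumulator trace (n, acc): (9, 1) -> (8, 9) -> (7, 72) -> (6, 504) -> (5, 3024) -> (4, 15120) -> (3, 60480) -> (2, 181440) -> (1, 362880) -> return 362880

Answer: 362880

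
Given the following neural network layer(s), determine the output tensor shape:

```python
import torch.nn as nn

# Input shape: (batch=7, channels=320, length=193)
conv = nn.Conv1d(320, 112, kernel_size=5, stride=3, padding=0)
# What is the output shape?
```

Input: (7, 320, 193) -> Output: (7, 112, 63)

Answer: (7, 112, 63)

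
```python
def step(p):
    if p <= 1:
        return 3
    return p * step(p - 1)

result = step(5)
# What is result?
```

step(5) = 5 * 4 * 3 * 2 * 3 = 360

Answer: 360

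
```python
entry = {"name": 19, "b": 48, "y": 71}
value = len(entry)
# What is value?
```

Trace:
`entry = {"name": 19, "b": 48, "y": 71}` → entry = {'name': 19, 'b': 48, 'y': 71}
`value = len(entry)` → value = 3
So value = 3

Answer: 3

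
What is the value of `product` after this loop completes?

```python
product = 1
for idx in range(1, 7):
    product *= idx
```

6! = 720
`product` takes the values: 1 → 2 → 6 → 24 → 120 → 720

Answer: 720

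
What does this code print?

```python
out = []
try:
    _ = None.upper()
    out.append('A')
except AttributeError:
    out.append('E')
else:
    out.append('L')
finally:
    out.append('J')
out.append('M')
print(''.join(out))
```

Execution trace: 'E' (except AttributeError) → 'J' (finally) → 'M' (after the try/except). Output: EJM

Answer: EJM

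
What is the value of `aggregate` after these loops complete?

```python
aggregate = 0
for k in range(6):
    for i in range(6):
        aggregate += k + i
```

Sum of all k+i for k,i in 6x6
`aggregate` takes the values: 0 → 1 → 3 → 6 → 10 → 15 → 16 → 18 → 21 → 25 → 30 → 36 → 38 → 41 → 45 → 50 → 56 → 63 → 66 → 70 → 75 → 81 → 88 → 96 → 100 → 105 → 111 → 118 → 126 → 135 → 140 → 146 → 153 → 161 → 170 → 180

Answer: 180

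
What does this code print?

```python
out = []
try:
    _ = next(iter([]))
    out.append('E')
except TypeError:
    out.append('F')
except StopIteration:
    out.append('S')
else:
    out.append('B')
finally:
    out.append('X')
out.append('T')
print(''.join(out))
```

Execution trace: 'S' (except StopIteration) → 'X' (finally) → 'T' (after the try/except). Output: SXT

Answer: SXT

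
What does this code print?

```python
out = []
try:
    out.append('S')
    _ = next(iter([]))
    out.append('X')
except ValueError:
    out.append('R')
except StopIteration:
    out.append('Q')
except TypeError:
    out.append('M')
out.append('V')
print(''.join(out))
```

Execution trace: 'S' (try body) → 'Q' (except StopIteration) → 'V' (after the try/except). Output: SQV

Answer: SQV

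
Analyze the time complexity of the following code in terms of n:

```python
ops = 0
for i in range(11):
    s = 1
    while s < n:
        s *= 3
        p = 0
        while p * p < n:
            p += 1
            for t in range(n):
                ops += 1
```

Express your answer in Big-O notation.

Each loop level contributes: 1 × log n × √n × n. Multiplying the contributions gives O(n√n log n).

Answer: O(n√n log n)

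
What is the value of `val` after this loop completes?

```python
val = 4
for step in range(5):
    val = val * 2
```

Multiply by 2, 5 times: 4 * 2^5 = 128
`val` takes the values: 4 → 8 → 16 → 32 → 64 → 128

Answer: 128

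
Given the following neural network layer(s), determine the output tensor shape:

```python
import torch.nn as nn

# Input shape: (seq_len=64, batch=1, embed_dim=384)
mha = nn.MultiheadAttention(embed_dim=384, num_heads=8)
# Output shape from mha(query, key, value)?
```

Input: (64, 1, 384) -> Output: (64, 1, 384)

Answer: (64, 1, 384)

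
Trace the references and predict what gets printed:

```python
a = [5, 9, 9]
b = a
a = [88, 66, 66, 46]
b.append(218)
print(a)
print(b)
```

Key concept: rebinding vs mutation: a is rebound to a new list, b still points at the original.
Step by step:
`a = [5, 9, 9]` → a = [5, 9, 9]
`b = a` → b = [5, 9, 9] (same object as a)
`a = [88, 66, 66, 46]` → a = [88, 66, 66, 46]
`b.append(218)` → b = [5, 9, 9, 218]
`print(a)` → prints [88, 66, 66, 46]
`print(b)` → prints [5, 9, 9, 218]

Answer:
[88, 66, 66, 46]
[5, 9, 9, 218]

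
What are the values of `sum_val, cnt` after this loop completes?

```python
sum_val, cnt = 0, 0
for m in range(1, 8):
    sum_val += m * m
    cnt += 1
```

Sum of squares and count
`sum_val, cnt` takes the values: (0, 0) → (1, 0) → (1, 1) → (5, 1) → (5, 2) → (14, 2) → (14, 3) → (30, 3) → (30, 4) → (55, 4) → (55, 5) → (91, 5) → (91, 6) → (140, 6) → (140, 7)

Answer: 140, 7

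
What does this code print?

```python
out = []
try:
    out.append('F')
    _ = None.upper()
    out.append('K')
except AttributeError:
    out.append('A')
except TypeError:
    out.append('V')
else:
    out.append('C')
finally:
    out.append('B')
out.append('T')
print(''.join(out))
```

Execution trace: 'F' (try body) → 'A' (except AttributeError) → 'B' (finally) → 'T' (after the try/except). Output: FABT

Answer: FABT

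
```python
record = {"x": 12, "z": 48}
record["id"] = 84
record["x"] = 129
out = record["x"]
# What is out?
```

Trace:
`record = {"x": 12, "z": 48}` → record = {'x': 12, 'z': 48}
`record["id"] = 84` → record = {'x': 12, 'z': 48, 'id': 84}
`record["x"] = 129` → record = {'x': 129, 'z': 48, 'id': 84}
`out = record["x"]` → out = 129
So out = 129

Answer: 129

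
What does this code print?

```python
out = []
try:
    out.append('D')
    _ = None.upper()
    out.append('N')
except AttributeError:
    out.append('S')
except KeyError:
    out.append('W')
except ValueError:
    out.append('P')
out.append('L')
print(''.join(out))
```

Execution trace: 'D' (try body) → 'S' (except AttributeError) → 'L' (after the try/except). Output: DSL

Answer: DSL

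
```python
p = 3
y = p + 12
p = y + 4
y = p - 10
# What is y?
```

Trace:
`p = 3` → p = 3
`y = p + 12` → y = 15
`p = y + 4` → p = 19
`y = p - 10` → y = 9
So y = 9

Answer: 9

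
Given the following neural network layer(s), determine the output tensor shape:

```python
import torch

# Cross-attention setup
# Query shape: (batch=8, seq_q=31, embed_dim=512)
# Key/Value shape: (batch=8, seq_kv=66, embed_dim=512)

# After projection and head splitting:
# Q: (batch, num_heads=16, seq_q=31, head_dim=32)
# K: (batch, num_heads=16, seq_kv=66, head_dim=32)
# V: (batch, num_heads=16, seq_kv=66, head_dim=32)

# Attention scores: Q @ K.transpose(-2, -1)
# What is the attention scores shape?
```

Input: (8, 31, 512) -> Output: (8, 16, 31, 66)

Answer: (8, 16, 31, 66)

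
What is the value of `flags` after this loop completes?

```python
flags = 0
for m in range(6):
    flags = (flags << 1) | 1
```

Build 6 consecutive 1-bits: 0b111111
`flags` takes the values: 0 → 1 → 3 → 7 → 15 → 31 → 63

Answer: 63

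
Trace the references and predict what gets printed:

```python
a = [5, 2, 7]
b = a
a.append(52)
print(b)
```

Key concept: basic list aliasing.
Step by step:
`a = [5, 2, 7]` → a = [5, 2, 7]
`b = a` → b = [5, 2, 7] (same object as a)
`a.append(52)` → a = [5, 2, 7, 52] (same object as b); b = [5, 2, 7, 52] (same object as a)
`print(b)` → prints [5, 2, 7, 52]

Answer: [5, 2, 7, 52]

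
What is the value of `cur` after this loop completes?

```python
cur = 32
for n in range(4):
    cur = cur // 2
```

Halve 4 times: 32 // 2^4 = 2
`cur` takes the values: 32 → 16 → 8 → 4 → 2

Answer: 2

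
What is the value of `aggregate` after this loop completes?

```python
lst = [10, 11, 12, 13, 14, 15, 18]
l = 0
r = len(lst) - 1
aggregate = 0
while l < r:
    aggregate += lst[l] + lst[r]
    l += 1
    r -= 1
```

Sum of pairs from ends
`aggregate` takes the values: 0 → 28 → 54 → 80

Answer: 80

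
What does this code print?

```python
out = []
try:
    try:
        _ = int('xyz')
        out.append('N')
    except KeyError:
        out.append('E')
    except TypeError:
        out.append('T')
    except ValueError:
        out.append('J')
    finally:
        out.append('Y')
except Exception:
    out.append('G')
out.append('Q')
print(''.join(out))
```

Execution trace: 'J' (inner except ValueError) → 'Y' (inner finally) → 'Q' (after the try/except). Output: JYQ

Answer: JYQ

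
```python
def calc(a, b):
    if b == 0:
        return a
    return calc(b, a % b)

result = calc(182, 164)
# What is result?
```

calc(182, 164) -> calc(164, 18) -> calc(18, 2) -> calc(2, 0) -> 2

Answer: 2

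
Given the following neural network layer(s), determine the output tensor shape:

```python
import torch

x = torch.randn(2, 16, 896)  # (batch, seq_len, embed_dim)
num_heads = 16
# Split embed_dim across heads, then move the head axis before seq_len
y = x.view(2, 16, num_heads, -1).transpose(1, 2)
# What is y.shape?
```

Input: (2, 16, 896) -> head_dim = 896 // 16 = 56; after view: (2, 16, 16, 56) -> after transpose(1, 2): (2, 16, 16, 56) -> Output: (2, 16, 16, 56)

Answer: (2, 16, 16, 56)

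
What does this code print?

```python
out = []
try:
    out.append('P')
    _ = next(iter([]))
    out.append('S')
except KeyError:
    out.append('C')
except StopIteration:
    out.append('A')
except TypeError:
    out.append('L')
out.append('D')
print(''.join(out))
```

Execution trace: 'P' (try body) → 'A' (except StopIteration) → 'D' (after the try/except). Output: PAD

Answer: PAD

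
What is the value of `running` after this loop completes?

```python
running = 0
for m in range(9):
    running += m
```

Sum of 0 to 8 = 36
`running` takes the values: 0 → 1 → 3 → 6 → 10 → 15 → 21 → 28 → 36

Answer: 36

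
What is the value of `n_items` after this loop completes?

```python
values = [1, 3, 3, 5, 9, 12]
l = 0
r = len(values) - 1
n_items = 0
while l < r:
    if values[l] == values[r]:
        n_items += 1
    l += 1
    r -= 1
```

Count matching pairs from ends
`n_items` takes the values: 0

Answer: 0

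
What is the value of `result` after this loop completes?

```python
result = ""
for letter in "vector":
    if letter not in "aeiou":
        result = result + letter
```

Remove vowels from 'vector'
`result` takes the values: "" → "v" → "vc" → "vct" → "vctr"

Answer: "vctr"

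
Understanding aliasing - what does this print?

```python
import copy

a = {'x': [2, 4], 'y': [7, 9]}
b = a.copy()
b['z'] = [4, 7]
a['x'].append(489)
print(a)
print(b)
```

Key concept: shallow copy of dict with mutable values.
Step by step:
`a = {'x': [2, 4], 'y': [7, 9]}` → a = {'x': [2, 4], 'y': [7, 9]}
`b = a.copy()` → b = {'x': [2, 4], 'y': [7, 9]}
`b['z'] = [4, 7]` → b = {'x': [2, 4], 'y': [7, 9], 'z': [4, 7]}
`a['x'].append(489)` → a = {'x': [2, 4, 489], 'y': [7, 9]}; b = {'x': [2, 4, 489], 'y': [7, 9], 'z': [4, 7]}
`print(a)` → prints {'x': [2, 4, 489], 'y': [7, 9]}
`print(b)` → prints {'x': [2, 4, 489], 'y': [7, 9], 'z': [4, 7]}

Answer:
{'x': [2, 4, 489], 'y': [7, 9]}
{'x': [2, 4, 489], 'y': [7, 9], 'z': [4, 7]}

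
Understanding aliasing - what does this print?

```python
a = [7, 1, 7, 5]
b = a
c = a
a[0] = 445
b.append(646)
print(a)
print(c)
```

Key concept: multiple aliases.
Step by step:
`a = [7, 1, 7, 5]` → a = [7, 1, 7, 5]
`b = a` → b = [7, 1, 7, 5] (same object as a)
`c = a` → c = [7, 1, 7, 5] (same object as a, b)
`a[0] = 445` → a = [445, 1, 7, 5] (same object as b, c); b = [445, 1, 7, 5] (same object as a, c); c = [445, 1, 7, 5] (same object as a, b)
`b.append(646)` → a = [445, 1, 7, 5, 646] (same object as b, c); b = [445, 1, 7, 5, 646] (same object as a, c); c = [445, 1, 7, 5, 646] (same object as a, b)
`print(a)` → prints [445, 1, 7, 5, 646]
`print(c)` → prints [445, 1, 7, 5, 646]

Answer:
[445, 1, 7, 5, 646]
[445, 1, 7, 5, 646]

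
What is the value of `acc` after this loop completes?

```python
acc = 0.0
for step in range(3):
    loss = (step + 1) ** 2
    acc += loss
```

Sum of squared losses 1² + 2² + ... + 3²
`acc` takes the values: 0.0 → 1.0 → 5.0 → 14.0

Answer: 14.0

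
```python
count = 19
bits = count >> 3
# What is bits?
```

Trace:
`count = 19` → count = 19
`bits = count >> 3` → bits = 2
So bits = 2

Answer: 2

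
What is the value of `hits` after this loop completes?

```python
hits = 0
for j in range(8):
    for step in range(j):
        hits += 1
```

Triangle number: 0+1+2+...+7
`hits` takes the values: 0 → 1 → 2 → 3 → 4 → 5 → 6 → 7 → 8 → 9 → 10 → 11 → 12 → 13 → 14 → 15 → 16 → 17 → 18 → 19 → 20 → 21 → 22 → 23 → 24 → 25 → 26 → 27 → 28

Answer: 28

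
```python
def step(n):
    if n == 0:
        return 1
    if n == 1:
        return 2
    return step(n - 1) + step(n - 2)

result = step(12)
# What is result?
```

Build up from base cases: step(0)=1, step(1)=2, step(2)=3, step(3)=5, step(4)=8, step(5)=13, step(6)=21, ..., step(12)=377

Answer: 377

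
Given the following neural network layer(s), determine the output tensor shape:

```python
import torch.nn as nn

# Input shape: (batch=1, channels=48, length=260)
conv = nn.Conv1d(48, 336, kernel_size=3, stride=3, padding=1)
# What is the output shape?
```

Input: (1, 48, 260) -> Output: (1, 336, 87)

Answer: (1, 336, 87)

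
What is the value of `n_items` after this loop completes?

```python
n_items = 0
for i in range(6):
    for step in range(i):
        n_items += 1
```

Triangle number: 0+1+2+...+5
`n_items` takes the values: 0 → 1 → 2 → 3 → 4 → 5 → 6 → 7 → 8 → 9 → 10 → 11 → 12 → 13 → 14 → 15

Answer: 15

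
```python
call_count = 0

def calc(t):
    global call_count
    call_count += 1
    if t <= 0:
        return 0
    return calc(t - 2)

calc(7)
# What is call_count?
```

Linear recursion stepping by 2: 5 calls from t=7 down to ≤0.

Answer: 5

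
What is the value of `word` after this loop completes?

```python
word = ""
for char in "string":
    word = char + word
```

Reverse 'string'
`word` takes the values: "" → "s" → "ts" → "rts" → "irts" → "nirts" → "gnirts"

Answer: "gnirts"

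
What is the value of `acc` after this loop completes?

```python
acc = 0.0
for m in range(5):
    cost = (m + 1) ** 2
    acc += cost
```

Sum of squared losses 1² + 2² + ... + 5²
`acc` takes the values: 0.0 → 1.0 → 5.0 → 14.0 → 30.0 → 55.0

Answer: 55.0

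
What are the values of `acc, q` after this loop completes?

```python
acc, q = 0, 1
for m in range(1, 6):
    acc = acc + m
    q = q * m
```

Sum and factorial of 1 to 5
`acc, q` takes the values: (0, 1) → (1, 1) → (3, 1) → (3, 2) → (6, 2) → (6, 6) → (10, 6) → (10, 24) → (15, 24) → (15, 120)

Answer: 15, 120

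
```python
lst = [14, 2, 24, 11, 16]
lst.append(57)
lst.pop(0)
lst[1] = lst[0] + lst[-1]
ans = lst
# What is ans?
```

Trace:
`lst = [14, 2, 24, 11, 16]` → lst = [14, 2, 24, 11, 16]
`lst.append(57)` → lst = [14, 2, 24, 11, 16, 57]
`lst.pop(0)` → lst = [2, 24, 11, 16, 57]
`lst[1] = lst[0] + lst[-1]` → lst = [2, 59, 11, 16, 57]
`ans = lst` → ans = [2, 59, 11, 16, 57]
So ans = [2, 59, 11, 16, 57]

Answer: [2, 59, 11, 16, 57]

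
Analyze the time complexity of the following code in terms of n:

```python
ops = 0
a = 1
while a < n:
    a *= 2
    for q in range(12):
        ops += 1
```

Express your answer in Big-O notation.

Each loop level contributes: log n × 1. Multiplying the contributions gives O(log n).

Answer: O(log n)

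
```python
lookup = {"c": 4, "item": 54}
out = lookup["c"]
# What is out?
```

Trace:
`lookup = {"c": 4, "item": 54}` → lookup = {'c': 4, 'item': 54}
`out = lookup["c"]` → out = 4
So out = 4

Answer: 4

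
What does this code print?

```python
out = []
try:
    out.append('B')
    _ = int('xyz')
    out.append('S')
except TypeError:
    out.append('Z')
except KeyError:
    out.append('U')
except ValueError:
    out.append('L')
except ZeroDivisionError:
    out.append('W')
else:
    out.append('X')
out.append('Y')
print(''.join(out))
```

Execution trace: 'B' (try body) → 'L' (except ValueError) → 'Y' (after the try/except). Output: BLY

Answer: BLY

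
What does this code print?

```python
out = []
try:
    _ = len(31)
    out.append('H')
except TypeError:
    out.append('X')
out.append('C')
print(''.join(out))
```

Execution trace: 'X' (except TypeError) → 'C' (after the try/except). Output: XC

Answer: XC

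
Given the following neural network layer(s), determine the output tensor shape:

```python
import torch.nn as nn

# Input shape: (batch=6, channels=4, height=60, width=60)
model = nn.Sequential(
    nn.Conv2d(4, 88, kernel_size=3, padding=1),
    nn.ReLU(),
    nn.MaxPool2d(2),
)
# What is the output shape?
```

Input: (6, 4, 60, 60) -> after Conv2d: (6, 88, 60, 60) -> after ReLU: (6, 88, 60, 60) -> Output: (6, 88, 30, 30)

Answer: (6, 88, 30, 30)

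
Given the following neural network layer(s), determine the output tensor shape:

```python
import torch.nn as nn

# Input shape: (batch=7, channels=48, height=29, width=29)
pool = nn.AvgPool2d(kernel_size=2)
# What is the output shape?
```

Input: (7, 48, 29, 29) -> Output: (7, 48, 14, 14)

Answer: (7, 48, 14, 14)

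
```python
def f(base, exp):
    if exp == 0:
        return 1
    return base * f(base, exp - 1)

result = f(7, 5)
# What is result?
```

f(7, 5) = 7 * 7 * 7 * 7 * 7 = 16807

Answer: 16807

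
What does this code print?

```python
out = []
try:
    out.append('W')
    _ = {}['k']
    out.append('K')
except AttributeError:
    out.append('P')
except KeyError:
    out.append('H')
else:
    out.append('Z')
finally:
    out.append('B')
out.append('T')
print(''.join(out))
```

Execution trace: 'W' (try body) → 'H' (except KeyError) → 'B' (finally) → 'T' (after the try/except). Output: WHBT

Answer: WHBT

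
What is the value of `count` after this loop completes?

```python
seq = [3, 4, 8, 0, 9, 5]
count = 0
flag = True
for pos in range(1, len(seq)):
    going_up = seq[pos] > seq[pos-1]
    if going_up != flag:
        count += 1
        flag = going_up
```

Count direction changes in [3, 4, 8, 0, 9, 5]
`count` takes the values: 0 → 1 → 2 → 3

Answer: 3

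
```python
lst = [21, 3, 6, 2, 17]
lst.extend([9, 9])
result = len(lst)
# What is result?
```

Trace:
`lst = [21, 3, 6, 2, 17]` → lst = [21, 3, 6, 2, 17]
`lst.extend([9, 9])` → lst = [21, 3, 6, 2, 17, 9, 9]
`result = len(lst)` → result = 7
So result = 7

Answer: 7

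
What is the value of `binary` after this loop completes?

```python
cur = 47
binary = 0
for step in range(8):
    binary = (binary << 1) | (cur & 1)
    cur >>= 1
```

Reverse lowest 8 bits of 47
`binary` takes the values: 0 → 1 → 3 → 7 → 15 → 30 → 61 → 122 → 244

Answer: 244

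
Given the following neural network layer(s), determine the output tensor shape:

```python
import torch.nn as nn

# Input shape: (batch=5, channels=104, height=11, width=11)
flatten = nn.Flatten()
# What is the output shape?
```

Input: (5, 104, 11, 11) -> Output: (5, 12584)

Answer: (5, 12584)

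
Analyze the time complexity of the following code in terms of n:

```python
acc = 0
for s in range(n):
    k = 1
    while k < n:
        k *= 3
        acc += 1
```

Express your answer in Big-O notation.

Each loop level contributes: n × log n. Multiplying the contributions gives O(n log n).

Answer: O(n log n)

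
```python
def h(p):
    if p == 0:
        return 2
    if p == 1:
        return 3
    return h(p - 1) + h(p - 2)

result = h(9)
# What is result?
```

Build up from base cases: h(0)=2, h(1)=3, h(2)=5, h(3)=8, h(4)=13, h(5)=21, h(6)=34, ..., h(9)=144

Answer: 144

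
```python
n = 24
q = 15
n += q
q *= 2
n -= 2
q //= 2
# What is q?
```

Trace:
`n = 24` → n = 24
`q = 15` → q = 15
`n += q` → n = 39
`q *= 2` → q = 30
`n -= 2` → n = 37
`q //= 2` → q = 15
So q = 15

Answer: 15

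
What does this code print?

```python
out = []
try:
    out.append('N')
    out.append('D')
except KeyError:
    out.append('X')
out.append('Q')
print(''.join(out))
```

Execution trace: 'N' (try body) → 'D' (try body, no exception) → 'Q' (after the try/except). Output: NDQ

Answer: NDQ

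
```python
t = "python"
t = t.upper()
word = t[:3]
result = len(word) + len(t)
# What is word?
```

Trace:
`t = "python"` → t = 'python'
`t = t.upper()` → t = 'PYTHON'
`word = t[:3]` → word = 'PYT'
`result = len(word) + len(t)` → result = 9
So word = 'PYT'

Answer: 'PYT'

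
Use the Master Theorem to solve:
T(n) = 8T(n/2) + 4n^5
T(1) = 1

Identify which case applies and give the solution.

a=8, b=2, f(n)=4n^5. log_2(8) = 3. Since c=5 > 3 and the regularity condition holds (8(n/2)^5 = (8/2^5)n^5 with 8/2^5 < 1), Case 3 applies: T(n) = Θ(f(n)) = O(n^5).

Answer: O(n^5) - Case 3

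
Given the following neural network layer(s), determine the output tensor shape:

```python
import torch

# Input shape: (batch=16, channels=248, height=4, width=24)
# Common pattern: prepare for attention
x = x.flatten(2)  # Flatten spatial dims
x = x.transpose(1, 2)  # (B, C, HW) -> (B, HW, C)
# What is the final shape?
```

Input: (16, 248, 4, 24) -> after flatten(2): (16, 248, 96) -> Output: (16, 96, 248)

Answer: (16, 96, 248)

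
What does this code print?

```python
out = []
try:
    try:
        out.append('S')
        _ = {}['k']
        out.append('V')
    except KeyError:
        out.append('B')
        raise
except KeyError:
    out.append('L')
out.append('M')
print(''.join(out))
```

Execution trace: 'S' (inner try body) → 'B' (inner except KeyError) → 'L' (outer except KeyError) → 'M' (after the try/except). Output: SBLM

Answer: SBLM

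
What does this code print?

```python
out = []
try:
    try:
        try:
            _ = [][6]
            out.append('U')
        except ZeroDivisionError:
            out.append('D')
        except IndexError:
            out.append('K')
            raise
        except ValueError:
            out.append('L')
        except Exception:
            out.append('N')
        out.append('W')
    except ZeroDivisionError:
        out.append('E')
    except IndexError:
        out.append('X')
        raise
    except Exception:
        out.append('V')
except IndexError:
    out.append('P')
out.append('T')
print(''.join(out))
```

Execution trace: 'K' (inner except IndexError) → 'X' (except IndexError) → 'P' (outer except IndexError) → 'T' (after the try/except). Output: KXPT

Answer: KXPT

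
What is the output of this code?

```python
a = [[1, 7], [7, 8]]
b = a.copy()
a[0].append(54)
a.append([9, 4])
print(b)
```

Key concept: shallow copy with nested lists.
Step by step:
`a = [[1, 7], [7, 8]]` → a = [[1, 7], [7, 8]]
`b = a.copy()` → b = [[1, 7], [7, 8]]
`a[0].append(54)` → a = [[1, 7, 54], [7, 8]]; b = [[1, 7, 54], [7, 8]]
`a.append([9, 4])` → a = [[1, 7, 54], [7, 8], [9, 4]]
`print(b)` → prints [[1, 7, 54], [7, 8]]

Answer: [[1, 7, 54], [7, 8]]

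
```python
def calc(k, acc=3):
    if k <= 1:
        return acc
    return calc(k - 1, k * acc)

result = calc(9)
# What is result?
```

Accumulator trace (n, acc): (9, 3) -> (8, 27) -> (7, 216) -> (6, 1512) -> (5, 9072) -> (4, 45360) -> (3, 181440) -> (2, 544320) -> (1, 1088640) -> return 1088640

Answer: 1088640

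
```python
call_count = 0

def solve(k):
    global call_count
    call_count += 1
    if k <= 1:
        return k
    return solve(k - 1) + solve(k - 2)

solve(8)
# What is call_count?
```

Calls(k) = 1 + Calls(k-1) + Calls(k-2); Calls(0)=Calls(1)=1. For k=8 this gives 67.

Answer: 67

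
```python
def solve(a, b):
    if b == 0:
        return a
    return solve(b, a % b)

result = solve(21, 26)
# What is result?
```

solve(21, 26) -> solve(26, 21) -> solve(21, 5) -> solve(5, 1) -> solve(1, 0) -> 1

Answer: 1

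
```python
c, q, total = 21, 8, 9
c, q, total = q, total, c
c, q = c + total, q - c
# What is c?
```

Trace:
`c, q, total = 21, 8, 9` → c = 21; q = 8; total = 9
`c, q, total = q, total, c` → c = 8; q = 9; total = 21
`c, q = c + total, q - c` → c = 29; q = 1
So c = 29

Answer: 29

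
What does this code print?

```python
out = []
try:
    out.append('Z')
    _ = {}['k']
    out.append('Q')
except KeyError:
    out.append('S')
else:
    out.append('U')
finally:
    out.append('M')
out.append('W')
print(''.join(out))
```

Execution trace: 'Z' (try body) → 'S' (except KeyError) → 'M' (finally) → 'W' (after the try/except). Output: ZSMW

Answer: ZSMW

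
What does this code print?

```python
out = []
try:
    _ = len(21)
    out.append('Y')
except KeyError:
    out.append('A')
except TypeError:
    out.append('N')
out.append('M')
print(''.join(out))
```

Execution trace: 'N' (except TypeError) → 'M' (after the try/except). Output: NM

Answer: NM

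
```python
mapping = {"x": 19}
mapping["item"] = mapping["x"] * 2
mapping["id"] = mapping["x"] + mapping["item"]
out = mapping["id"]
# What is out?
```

Trace:
`mapping = {"x": 19}` → mapping = {'x': 19}
`mapping["item"] = mapping["x"] * 2` → mapping = {'x': 19, 'item': 38}
`mapping["id"] = mapping["x"] + mapping["item"]` → mapping = {'x': 19, 'item': 38, 'id': 57}
`out = mapping["id"]` → out = 57
So out = 57

Answer: 57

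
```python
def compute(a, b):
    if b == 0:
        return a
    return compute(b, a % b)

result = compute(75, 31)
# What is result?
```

compute(75, 31) -> compute(31, 13) -> compute(13, 5) -> compute(5, 3) -> compute(3, 2) -> compute(2, 1) -> compute(1, 0) -> 1

Answer: 1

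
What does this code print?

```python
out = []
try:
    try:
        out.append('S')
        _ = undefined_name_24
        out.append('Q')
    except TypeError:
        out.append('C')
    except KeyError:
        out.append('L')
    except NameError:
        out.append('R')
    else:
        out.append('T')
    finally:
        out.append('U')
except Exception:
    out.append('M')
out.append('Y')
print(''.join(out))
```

Execution trace: 'S' (inner try body) → 'R' (inner except NameError) → 'U' (inner finally) → 'Y' (after the try/except). Output: SRUY

Answer: SRUY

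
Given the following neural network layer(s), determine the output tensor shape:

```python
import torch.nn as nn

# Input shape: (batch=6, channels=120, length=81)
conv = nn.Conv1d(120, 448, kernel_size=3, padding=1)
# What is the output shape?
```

Input: (6, 120, 81) -> Output: (6, 448, 81)

Answer: (6, 448, 81)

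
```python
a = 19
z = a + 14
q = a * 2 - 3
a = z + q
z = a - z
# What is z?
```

Trace:
`a = 19` → a = 19
`z = a + 14` → z = 33
`q = a * 2 - 3` → q = 35
`a = z + q` → a = 68
`z = a - z` → z = 35
So z = 35

Answer: 35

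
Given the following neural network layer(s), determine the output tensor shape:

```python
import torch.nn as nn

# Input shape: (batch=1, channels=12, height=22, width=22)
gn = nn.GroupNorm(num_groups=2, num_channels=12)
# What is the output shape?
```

Input: (1, 12, 22, 22) -> Output: (1, 12, 22, 22)

Answer: (1, 12, 22, 22)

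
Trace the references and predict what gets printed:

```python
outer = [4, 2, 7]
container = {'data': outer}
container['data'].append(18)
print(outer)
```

Key concept: dict holds reference to list.
Step by step:
`outer = [4, 2, 7]` → outer = [4, 2, 7]
`container = {'data': outer}` → container = {'data': [4, 2, 7]}
`container['data'].append(18)` → outer = [4, 2, 7, 18]; container = {'data': [4, 2, 7, 18]}
`print(outer)` → prints [4, 2, 7, 18]

Answer: [4, 2, 7, 18]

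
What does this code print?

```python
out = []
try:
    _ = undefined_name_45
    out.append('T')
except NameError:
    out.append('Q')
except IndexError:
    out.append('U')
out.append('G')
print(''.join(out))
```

Execution trace: 'Q' (except NameError) → 'G' (after the try/except). Output: QG

Answer: QG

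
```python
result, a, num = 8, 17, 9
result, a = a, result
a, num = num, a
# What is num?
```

Trace:
`result, a, num = 8, 17, 9` → result = 8; a = 17; num = 9
`result, a = a, result` → result = 17; a = 8
`a, num = num, a` → a = 9; num = 8
So num = 8

Answer: 8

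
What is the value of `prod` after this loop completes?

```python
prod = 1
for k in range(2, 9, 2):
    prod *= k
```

Product of even numbers 2 to 8
`prod` takes the values: 1 → 2 → 8 → 48 → 384

Answer: 384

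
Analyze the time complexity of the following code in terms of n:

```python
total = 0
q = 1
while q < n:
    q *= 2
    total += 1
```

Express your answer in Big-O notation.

Each loop level contributes: log n. Multiplying the contributions gives O(log n).

Answer: O(log n)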